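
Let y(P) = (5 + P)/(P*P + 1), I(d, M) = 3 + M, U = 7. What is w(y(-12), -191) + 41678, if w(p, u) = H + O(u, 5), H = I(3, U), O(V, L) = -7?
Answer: 41681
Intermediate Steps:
y(P) = (5 + P)/(1 + P**2) (y(P) = (5 + P)/(P**2 + 1) = (5 + P)/(1 + P**2))
H = 10 (H = 3 + 7 = 10)
w(p, u) = 3 (w(p, u) = 10 - 7 = 3)
w(y(-12), -191) + 41678 = 3 + 41678 = 41681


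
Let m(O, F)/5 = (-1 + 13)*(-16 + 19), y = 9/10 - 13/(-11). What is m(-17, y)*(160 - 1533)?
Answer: -247140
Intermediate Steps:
y = 229/110 (y = 9*(⅒) - 13*(-1/11) = 9/10 + 13/11 = 229/110 ≈ 2.0818)
m(O, F) = 180 (m(O, F) = 5*((-1 + 13)*(-16 + 19)) = 5*(12*3) = 5*36 = 180)
m(-17, y)*(160 - 1533) = 180*(160 - 1533) = 180*(-1373) = -247140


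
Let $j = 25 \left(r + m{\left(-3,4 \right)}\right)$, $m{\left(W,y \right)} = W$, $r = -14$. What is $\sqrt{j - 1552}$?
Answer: $i \sqrt{1977} \approx 44.463 i$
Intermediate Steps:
$j = -425$ ($j = 25 \left(-14 - 3\right) = 25 \left(-17\right) = -425$)
$\sqrt{j - 1552} = \sqrt{-425 - 1552} = \sqrt{-1977} = i \sqrt{1977}$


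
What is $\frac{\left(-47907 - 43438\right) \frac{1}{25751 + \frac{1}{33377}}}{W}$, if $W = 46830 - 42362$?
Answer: $- \frac{3048822065}{3840206359904} \approx -0.00079392$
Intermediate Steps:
$W = 4468$
$\frac{\left(-47907 - 43438\right) \frac{1}{25751 + \frac{1}{33377}}}{W} = \frac{\left(-47907 - 43438\right) \frac{1}{25751 + \frac{1}{33377}}}{4468} = - \frac{91345}{25751 + \frac{1}{33377}} \cdot \frac{1}{4468} = - \frac{91345}{\frac{859491128}{33377}} \cdot \frac{1}{4468} = \left(-91345\right) \frac{33377}{859491128} \cdot \frac{1}{4468} = \left(- \frac{3048822065}{859491128}\right) \frac{1}{4468} = - \frac{3048822065}{3840206359904}$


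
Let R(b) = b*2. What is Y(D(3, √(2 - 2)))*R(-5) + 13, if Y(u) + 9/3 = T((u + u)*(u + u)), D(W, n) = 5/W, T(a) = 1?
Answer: 33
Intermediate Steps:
Y(u) = -2 (Y(u) = -3 + 1 = -2)
R(b) = 2*b
Y(D(3, √(2 - 2)))*R(-5) + 13 = -4*(-5) + 13 = -2*(-10) + 13 = 20 + 13 = 33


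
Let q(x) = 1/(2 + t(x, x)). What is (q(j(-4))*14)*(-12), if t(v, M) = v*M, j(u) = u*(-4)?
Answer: -28/43 ≈ -0.65116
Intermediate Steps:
j(u) = -4*u
t(v, M) = M*v
q(x) = 1/(2 + x²) (q(x) = 1/(2 + x*x) = 1/(2 + x²))
(q(j(-4))*14)*(-12) = (14/(2 + (-4*(-4))²))*(-12) = (14/(2 + 16²))*(-12) = (14/(2 + 256))*(-12) = (14/258)*(-12) = ((1/258)*14)*(-12) = (7/129)*(-12) = -28/43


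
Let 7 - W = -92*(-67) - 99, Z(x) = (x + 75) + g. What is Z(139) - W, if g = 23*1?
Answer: 6295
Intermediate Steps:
g = 23
Z(x) = 98 + x (Z(x) = (x + 75) + 23 = (75 + x) + 23 = 98 + x)
W = -6058 (W = 7 - (-92*(-67) - 99) = 7 - (6164 - 99) = 7 - 1*6065 = 7 - 6065 = -6058)
Z(139) - W = (98 + 139) - 1*(-6058) = 237 + 6058 = 6295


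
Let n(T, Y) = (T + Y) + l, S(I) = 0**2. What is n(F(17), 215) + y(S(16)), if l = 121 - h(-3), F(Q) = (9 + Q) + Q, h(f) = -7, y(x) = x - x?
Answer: 386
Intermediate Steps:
S(I) = 0
y(x) = 0
F(Q) = 9 + 2*Q
l = 128 (l = 121 - 1*(-7) = 121 + 7 = 128)
n(T, Y) = 128 + T + Y (n(T, Y) = (T + Y) + 128 = 128 + T + Y)
n(F(17), 215) + y(S(16)) = (128 + (9 + 2*17) + 215) + 0 = (128 + (9 + 34) + 215) + 0 = (128 + 43 + 215) + 0 = 386 + 0 = 386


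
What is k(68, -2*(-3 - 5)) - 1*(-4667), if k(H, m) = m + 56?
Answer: 4739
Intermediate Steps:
k(H, m) = 56 + m
k(68, -2*(-3 - 5)) - 1*(-4667) = (56 - 2*(-3 - 5)) - 1*(-4667) = (56 - 2*(-8)) + 4667 = (56 + 16) + 4667 = 72 + 4667 = 4739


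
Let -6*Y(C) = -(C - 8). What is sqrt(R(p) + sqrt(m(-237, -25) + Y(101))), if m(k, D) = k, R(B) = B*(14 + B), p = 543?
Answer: sqrt(1209804 + 2*I*sqrt(886))/2 ≈ 549.96 + 0.013531*I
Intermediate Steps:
Y(C) = -4/3 + C/6 (Y(C) = -(-1)*(C - 8)/6 = -(-1)*(-8 + C)/6 = -(8 - C)/6 = -4/3 + C/6)
sqrt(R(p) + sqrt(m(-237, -25) + Y(101))) = sqrt(543*(14 + 543) + sqrt(-237 + (-4/3 + (1/6)*101))) = sqrt(543*557 + sqrt(-237 + (-4/3 + 101/6))) = sqrt(302451 + sqrt(-237 + 31/2)) = sqrt(302451 + sqrt(-443/2)) = sqrt(302451 + I*sqrt(886)/2)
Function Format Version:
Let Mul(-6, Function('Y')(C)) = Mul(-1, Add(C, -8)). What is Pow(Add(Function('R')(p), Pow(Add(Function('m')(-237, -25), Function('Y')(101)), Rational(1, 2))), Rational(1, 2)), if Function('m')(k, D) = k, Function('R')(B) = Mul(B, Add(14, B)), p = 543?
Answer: Mul(Rational(1, 2), Pow(Add(1209804, Mul(2, I, Pow(886, Rational(1, 2)))), Rational(1, 2))) ≈ Add(549.96, Mul(0.013531, I))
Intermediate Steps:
Function('Y')(C) = Add(Rational(-4, 3), Mul(Rational(1, 6), C)) (Function('Y')(C) = Mul(Rational(-1, 6), Mul(-1, Add(C, -8))) = Mul(Rational(-1, 6), Mul(-1, Add(-8, C))) = Mul(Rational(-1, 6), Add(8, Mul(-1, C))) = Add(Rational(-4, 3), Mul(Rational(1, 6), C)))
Pow(Add(Function('R')(p), Pow(Add(Function('m')(-237, -25), Function('Y')(101)), Rational(1, 2))), Rational(1, 2)) = Pow(Add(Mul(543, Add(14, 543)), Pow(Add(-237, Add(Rational(-4, 3), Mul(Rational(1, 6), 101))), Rational(1, 2))), Rational(1, 2)) = Pow(Add(Mul(543, 557), Pow(Add(-237, Add(Rational(-4, 3), Rational(101, 6))), Rational(1, 2))), Rational(1, 2)) = Pow(Add(302451, Pow(Add(-237, Rational(31, 2)), Rational(1, 2))), Rational(1, 2)) = Pow(Add(302451, Pow(Rational(-443, 2), Rational(1, 2))), Rational(1, 2)) = Pow(Add(302451, Mul(Rational(1, 2), I, Pow(886, Rational(1, 2)))), Rational(1, 2))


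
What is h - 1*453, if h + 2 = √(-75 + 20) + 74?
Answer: -381 + I*√55 ≈ -381.0 + 7.4162*I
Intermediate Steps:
h = 72 + I*√55 (h = -2 + (√(-75 + 20) + 74) = -2 + (√(-55) + 74) = -2 + (I*√55 + 74) = -2 + (74 + I*√55) = 72 + I*√55 ≈ 72.0 + 7.4162*I)
h - 1*453 = (72 + I*√55) - 1*453 = (72 + I*√55) - 453 = -381 + I*√55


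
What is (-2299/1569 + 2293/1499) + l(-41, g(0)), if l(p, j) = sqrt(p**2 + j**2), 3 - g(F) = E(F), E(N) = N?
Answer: 151516/2351931 + 13*sqrt(10) ≈ 41.174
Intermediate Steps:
g(F) = 3 - F
l(p, j) = sqrt(j**2 + p**2)
(-2299/1569 + 2293/1499) + l(-41, g(0)) = (-2299/1569 + 2293/1499) + sqrt((3 - 1*0)**2 + (-41)**2) = (-2299*1/1569 + 2293*(1/1499)) + sqrt((3 + 0)**2 + 1681) = (-2299/1569 + 2293/1499) + sqrt(3**2 + 1681) = 151516/2351931 + sqrt(9 + 1681) = 151516/2351931 + sqrt(1690) = 151516/2351931 + 13*sqrt(10)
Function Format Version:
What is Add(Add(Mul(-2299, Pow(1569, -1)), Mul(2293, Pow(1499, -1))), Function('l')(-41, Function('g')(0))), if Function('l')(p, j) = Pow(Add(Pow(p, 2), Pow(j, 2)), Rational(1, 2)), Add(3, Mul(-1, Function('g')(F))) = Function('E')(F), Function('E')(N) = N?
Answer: Add(Rational(151516, 2351931), Mul(13, Pow(10, Rational(1, 2)))) ≈ 41.174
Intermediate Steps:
Function('g')(F) = Add(3, Mul(-1, F))
Function('l')(p, j) = Pow(Add(Pow(j, 2), Pow(p, 2)), Rational(1, 2))
Add(Add(Mul(-2299, Pow(1569, -1)), Mul(2293, Pow(1499, -1))), Function('l')(-41, Function('g')(0))) = Add(Add(Mul(-2299, Pow(1569, -1)), Mul(2293, Pow(1499, -1))), Pow(Add(Pow(Add(3, Mul(-1, 0)), 2), Pow(-41, 2)), Rational(1, 2))) = Add(Add(Mul(-2299, Rational(1, 1569)), Mul(2293, Rational(1, 1499))), Pow(Add(Pow(Add(3, 0), 2), 1681), Rational(1, 2))) = Add(Add(Rational(-2299, 1569), Rational(2293, 1499)), Pow(Add(Pow(3, 2), 1681), Rational(1, 2))) = Add(Rational(151516, 2351931), Pow(Add(9, 1681), Rational(1, 2))) = Add(Rational(151516, 2351931), Pow(1690, Rational(1, 2))) = Add(Rational(151516, 2351931), Mul(13, Pow(10, Rational(1, 2))))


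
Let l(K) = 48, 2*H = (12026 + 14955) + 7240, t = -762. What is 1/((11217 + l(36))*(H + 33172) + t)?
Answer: 2/1132863201 ≈ 1.7654e-9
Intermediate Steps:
H = 34221/2 (H = ((12026 + 14955) + 7240)/2 = (26981 + 7240)/2 = (½)*34221 = 34221/2 ≈ 17111.)
1/((11217 + l(36))*(H + 33172) + t) = 1/((11217 + 48)*(34221/2 + 33172) - 762) = 1/(11265*(100565/2) - 762) = 1/(1132864725/2 - 762) = 1/(1132863201/2) = 2/1132863201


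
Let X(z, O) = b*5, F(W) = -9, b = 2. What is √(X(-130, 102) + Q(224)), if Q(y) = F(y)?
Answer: 1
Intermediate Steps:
X(z, O) = 10 (X(z, O) = 2*5 = 10)
Q(y) = -9
√(X(-130, 102) + Q(224)) = √(10 - 9) = √1 = 1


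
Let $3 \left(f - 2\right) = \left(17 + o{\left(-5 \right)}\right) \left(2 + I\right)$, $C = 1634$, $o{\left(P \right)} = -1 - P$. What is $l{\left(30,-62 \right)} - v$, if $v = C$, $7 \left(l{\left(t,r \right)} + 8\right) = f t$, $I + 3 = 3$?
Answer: $- \frac{11014}{7} \approx -1573.4$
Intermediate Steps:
$I = 0$ ($I = -3 + 3 = 0$)
$f = 16$ ($f = 2 + \frac{\left(17 - -4\right) \left(2 + 0\right)}{3} = 2 + \frac{\left(17 + \left(-1 + 5\right)\right) 2}{3} = 2 + \frac{\left(17 + 4\right) 2}{3} = 2 + \frac{21 \cdot 2}{3} = 2 + \frac{1}{3} \cdot 42 = 2 + 14 = 16$)
$l{\left(t,r \right)} = -8 + \frac{16 t}{7}$
$v = 1634$
$l{\left(30,-62 \right)} - v = \left(-8 + \frac{16}{7} \cdot 30\right) - 1634 = \left(-8 + \frac{480}{7}\right) - 1634 = \frac{424}{7} - 1634 = - \frac{11014}{7}$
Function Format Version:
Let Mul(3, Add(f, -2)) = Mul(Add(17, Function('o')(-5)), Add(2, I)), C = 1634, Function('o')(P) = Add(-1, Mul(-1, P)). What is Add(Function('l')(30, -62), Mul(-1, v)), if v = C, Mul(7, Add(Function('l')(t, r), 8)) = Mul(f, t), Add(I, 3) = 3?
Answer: Rational(-11014, 7) ≈ -1573.4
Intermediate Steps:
I = 0 (I = Add(-3, 3) = 0)
f = 16 (f = Add(2, Mul(Rational(1, 3), Mul(Add(17, Add(-1, Mul(-1, -5))), Add(2, 0)))) = Add(2, Mul(Rational(1, 3), Mul(Add(17, Add(-1, 5)), 2))) = Add(2, Mul(Rational(1, 3), Mul(Add(17, 4), 2))) = Add(2, Mul(Rational(1, 3), Mul(21, 2))) = Add(2, Mul(Rational(1, 3), 42)) = Add(2, 14) = 16)
Function('l')(t, r) = Add(-8, Mul(Rational(16, 7), t)) (Function('l')(t, r) = Add(-8, Mul(Rational(1, 7), Mul(16, t))) = Add(-8, Mul(Rational(16, 7), t)))
v = 1634
Add(Function('l')(30, -62), Mul(-1, v)) = Add(Add(-8, Mul(Rational(16, 7), 30)), Mul(-1, 1634)) = Add(Add(-8, Rational(480, 7)), -1634) = Add(Rational(424, 7), -1634) = Rational(-11014, 7)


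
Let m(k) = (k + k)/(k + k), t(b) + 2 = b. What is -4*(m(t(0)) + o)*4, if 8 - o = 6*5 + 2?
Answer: 368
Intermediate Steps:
o = -24 (o = 8 - (6*5 + 2) = 8 - (30 + 2) = 8 - 1*32 = 8 - 32 = -24)
t(b) = -2 + b
m(k) = 1 (m(k) = (2*k)/((2*k)) = (2*k)*(1/(2*k)) = 1)
-4*(m(t(0)) + o)*4 = -4*(1 - 24)*4 = -4*(-23)*4 = 92*4 = 368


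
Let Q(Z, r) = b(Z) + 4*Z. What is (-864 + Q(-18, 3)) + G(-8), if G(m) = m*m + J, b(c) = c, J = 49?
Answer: -841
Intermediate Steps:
Q(Z, r) = 5*Z (Q(Z, r) = Z + 4*Z = 5*Z)
G(m) = 49 + m**2 (G(m) = m*m + 49 = m**2 + 49 = 49 + m**2)
(-864 + Q(-18, 3)) + G(-8) = (-864 + 5*(-18)) + (49 + (-8)**2) = (-864 - 90) + (49 + 64) = -954 + 113 = -841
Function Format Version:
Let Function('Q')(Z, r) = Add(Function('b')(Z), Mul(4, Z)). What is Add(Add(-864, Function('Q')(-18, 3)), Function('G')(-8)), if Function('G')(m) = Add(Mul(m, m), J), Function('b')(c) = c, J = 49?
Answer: -841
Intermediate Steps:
Function('Q')(Z, r) = Mul(5, Z) (Function('Q')(Z, r) = Add(Z, Mul(4, Z)) = Mul(5, Z))
Function('G')(m) = Add(49, Pow(m, 2)) (Function('G')(m) = Add(Mul(m, m), 49) = Add(Pow(m, 2), 49) = Add(49, Pow(m, 2)))
Add(Add(-864, Function('Q')(-18, 3)), Function('G')(-8)) = Add(Add(-864, Mul(5, -18)), Add(49, Pow(-8, 2))) = Add(Add(-864, -90), Add(49, 64)) = Add(-954, 113) = -841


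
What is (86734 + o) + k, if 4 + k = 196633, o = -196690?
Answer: 86673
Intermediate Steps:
k = 196629 (k = -4 + 196633 = 196629)
(86734 + o) + k = (86734 - 196690) + 196629 = -109956 + 196629 = 86673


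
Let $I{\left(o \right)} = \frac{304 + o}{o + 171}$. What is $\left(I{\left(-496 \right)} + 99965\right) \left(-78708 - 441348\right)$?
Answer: $- \frac{16896004213752}{325} \approx -5.1988 \cdot 10^{10}$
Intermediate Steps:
$I{\left(o \right)} = \frac{304 + o}{171 + o}$
$\left(I{\left(-496 \right)} + 99965\right) \left(-78708 - 441348\right) = \left(\frac{304 - 496}{171 - 496} + 99965\right) \left(-78708 - 441348\right) = \left(\frac{1}{-325} \left(-192\right) + 99965\right) \left(-520056\right) = \left(\left(- \frac{1}{325}\right) \left(-192\right) + 99965\right) \left(-520056\right) = \left(\frac{192}{325} + 99965\right) \left(-520056\right) = \frac{32488817}{325} \left(-520056\right) = - \frac{16896004213752}{325}$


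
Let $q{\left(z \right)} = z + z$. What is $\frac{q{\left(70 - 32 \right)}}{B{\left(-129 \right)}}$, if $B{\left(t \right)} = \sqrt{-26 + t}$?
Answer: $- \frac{76 i \sqrt{155}}{155} \approx - 6.1045 i$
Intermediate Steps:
$q{\left(z \right)} = 2 z$
$\frac{q{\left(70 - 32 \right)}}{B{\left(-129 \right)}} = \frac{2 \left(70 - 32\right)}{\sqrt{-26 - 129}} = \frac{2 \left(70 - 32\right)}{\sqrt{-155}} = \frac{2 \cdot 38}{i \sqrt{155}} = 76 \left(- \frac{i \sqrt{155}}{155}\right) = - \frac{76 i \sqrt{155}}{155}$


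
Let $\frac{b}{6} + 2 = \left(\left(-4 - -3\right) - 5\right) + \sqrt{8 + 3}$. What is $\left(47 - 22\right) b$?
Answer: $-1200 + 150 \sqrt{11} \approx -702.51$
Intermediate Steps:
$b = -48 + 6 \sqrt{11}$ ($b = -12 + 6 \left(\left(\left(-4 - -3\right) - 5\right) + \sqrt{8 + 3}\right) = -12 + 6 \left(\left(\left(-4 + 3\right) - 5\right) + \sqrt{11}\right) = -12 + 6 \left(\left(-1 - 5\right) + \sqrt{11}\right) = -12 + 6 \left(-6 + \sqrt{11}\right) = -12 - \left(36 - 6 \sqrt{11}\right) = -48 + 6 \sqrt{11} \approx -28.1$)
$\left(47 - 22\right) b = \left(47 - 22\right) \left(-48 + 6 \sqrt{11}\right) = 25 \left(-48 + 6 \sqrt{11}\right) = -1200 + 150 \sqrt{11}$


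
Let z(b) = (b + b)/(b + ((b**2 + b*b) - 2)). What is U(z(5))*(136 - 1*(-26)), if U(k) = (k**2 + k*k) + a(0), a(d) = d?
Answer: 32400/2809 ≈ 11.534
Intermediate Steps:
z(b) = 2*b/(-2 + b + 2*b**2) (z(b) = (2*b)/(b + ((b**2 + b**2) - 2)) = (2*b)/(b + (2*b**2 - 2)) = (2*b)/(b + (-2 + 2*b**2)) = (2*b)/(-2 + b + 2*b**2) = 2*b/(-2 + b + 2*b**2))
U(k) = 2*k**2 (U(k) = (k**2 + k*k) + 0 = (k**2 + k**2) + 0 = 2*k**2 + 0 = 2*k**2)
U(z(5))*(136 - 1*(-26)) = (2*(2*5/(-2 + 5 + 2*5**2))**2)*(136 - 1*(-26)) = (2*(2*5/(-2 + 5 + 2*25))**2)*(136 + 26) = (2*(2*5/(-2 + 5 + 50))**2)*162 = (2*(2*5/53)**2)*162 = (2*(2*5*(1/53))**2)*162 = (2*(10/53)**2)*162 = (2*(100/2809))*162 = (200/2809)*162 = 32400/2809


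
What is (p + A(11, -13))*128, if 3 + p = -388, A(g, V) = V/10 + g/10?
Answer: -250368/5 ≈ -50074.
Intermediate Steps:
A(g, V) = V/10 + g/10 (A(g, V) = V*(⅒) + g*(⅒) = V/10 + g/10)
p = -391 (p = -3 - 388 = -391)
(p + A(11, -13))*128 = (-391 + ((⅒)*(-13) + (⅒)*11))*128 = (-391 + (-13/10 + 11/10))*128 = (-391 - ⅕)*128 = -1956/5*128 = -250368/5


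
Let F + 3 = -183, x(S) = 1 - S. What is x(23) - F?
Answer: 164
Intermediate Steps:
F = -186 (F = -3 - 183 = -186)
x(23) - F = (1 - 1*23) - 1*(-186) = (1 - 23) + 186 = -22 + 186 = 164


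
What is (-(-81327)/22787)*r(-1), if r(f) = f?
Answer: -81327/22787 ≈ -3.5690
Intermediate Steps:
(-(-81327)/22787)*r(-1) = -(-81327)/22787*(-1) = -1*(-81327/22787)*(-1) = (81327/22787)*(-1) = -81327/22787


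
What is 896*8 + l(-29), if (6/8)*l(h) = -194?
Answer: 20728/3 ≈ 6909.3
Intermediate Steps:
l(h) = -776/3 (l(h) = (4/3)*(-194) = -776/3)
896*8 + l(-29) = 896*8 - 776/3 = 7168 - 776/3 = 20728/3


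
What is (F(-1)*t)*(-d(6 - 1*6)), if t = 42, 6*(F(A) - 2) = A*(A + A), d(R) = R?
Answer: 0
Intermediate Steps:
F(A) = 2 + A²/3 (F(A) = 2 + (A*(A + A))/6 = 2 + (A*(2*A))/6 = 2 + (2*A²)/6 = 2 + A²/3)
(F(-1)*t)*(-d(6 - 1*6)) = ((2 + (⅓)*(-1)²)*42)*(-(6 - 1*6)) = ((2 + (⅓)*1)*42)*(-(6 - 6)) = ((2 + ⅓)*42)*(-1*0) = ((7/3)*42)*0 = 98*0 = 0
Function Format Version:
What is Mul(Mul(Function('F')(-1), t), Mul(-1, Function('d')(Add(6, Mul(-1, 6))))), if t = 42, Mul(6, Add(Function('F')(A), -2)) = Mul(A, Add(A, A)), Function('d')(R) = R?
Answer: 0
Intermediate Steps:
Function('F')(A) = Add(2, Mul(Rational(1, 3), Pow(A, 2))) (Function('F')(A) = Add(2, Mul(Rational(1, 6), Mul(A, Add(A, A)))) = Add(2, Mul(Rational(1, 6), Mul(A, Mul(2, A)))) = Add(2, Mul(Rational(1, 6), Mul(2, Pow(A, 2)))) = Add(2, Mul(Rational(1, 3), Pow(A, 2))))
Mul(Mul(Function('F')(-1), t), Mul(-1, Function('d')(Add(6, Mul(-1, 6))))) = Mul(Mul(Add(2, Mul(Rational(1, 3), Pow(-1, 2))), 42), Mul(-1, Add(6, Mul(-1, 6)))) = Mul(Mul(Add(2, Mul(Rational(1, 3), 1)), 42), Mul(-1, Add(6, -6))) = Mul(Mul(Add(2, Rational(1, 3)), 42), Mul(-1, 0)) = Mul(Mul(Rational(7, 3), 42), 0) = Mul(98, 0) = 0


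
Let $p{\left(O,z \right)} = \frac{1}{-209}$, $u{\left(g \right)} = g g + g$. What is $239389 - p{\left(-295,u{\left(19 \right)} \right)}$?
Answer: $\frac{50032302}{209} \approx 2.3939 \cdot 10^{5}$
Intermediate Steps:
$u{\left(g \right)} = g + g^{2}$ ($u{\left(g \right)} = g^{2} + g = g + g^{2}$)
$p{\left(O,z \right)} = - \frac{1}{209}$
$239389 - p{\left(-295,u{\left(19 \right)} \right)} = 239389 - - \frac{1}{209} = 239389 + \frac{1}{209} = \frac{50032302}{209}$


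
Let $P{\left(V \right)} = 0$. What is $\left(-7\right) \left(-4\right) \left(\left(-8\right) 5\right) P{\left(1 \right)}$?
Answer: $0$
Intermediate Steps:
$\left(-7\right) \left(-4\right) \left(\left(-8\right) 5\right) P{\left(1 \right)} = \left(-7\right) \left(-4\right) \left(\left(-8\right) 5\right) 0 = 28 \left(-40\right) 0 = \left(-1120\right) 0 = 0$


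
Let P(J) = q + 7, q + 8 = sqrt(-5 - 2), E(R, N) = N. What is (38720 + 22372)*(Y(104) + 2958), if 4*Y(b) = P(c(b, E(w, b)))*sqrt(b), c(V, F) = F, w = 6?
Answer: 180710136 - 30546*sqrt(26) + 30546*I*sqrt(182) ≈ 1.8055e+8 + 4.1209e+5*I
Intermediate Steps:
q = -8 + I*sqrt(7) (q = -8 + sqrt(-5 - 2) = -8 + sqrt(-7) = -8 + I*sqrt(7) ≈ -8.0 + 2.6458*I)
P(J) = -1 + I*sqrt(7) (P(J) = (-8 + I*sqrt(7)) + 7 = -1 + I*sqrt(7))
Y(b) = sqrt(b)*(-1 + I*sqrt(7))/4 (Y(b) = ((-1 + I*sqrt(7))*sqrt(b))/4 = (sqrt(b)*(-1 + I*sqrt(7)))/4 = sqrt(b)*(-1 + I*sqrt(7))/4)
(38720 + 22372)*(Y(104) + 2958) = (38720 + 22372)*(sqrt(104)*(-1 + I*sqrt(7))/4 + 2958) = 61092*((2*sqrt(26))*(-1 + I*sqrt(7))/4 + 2958) = 61092*(sqrt(26)*(-1 + I*sqrt(7))/2 + 2958) = 61092*(2958 + sqrt(26)*(-1 + I*sqrt(7))/2) = 180710136 + 30546*sqrt(26)*(-1 + I*sqrt(7))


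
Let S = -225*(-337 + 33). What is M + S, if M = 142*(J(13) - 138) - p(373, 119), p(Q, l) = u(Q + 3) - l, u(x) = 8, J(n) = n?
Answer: 50761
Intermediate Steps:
p(Q, l) = 8 - l
M = -17639 (M = 142*(13 - 138) - (8 - 1*119) = 142*(-125) - (8 - 119) = -17750 - 1*(-111) = -17750 + 111 = -17639)
S = 68400 (S = -225*(-304) = 68400)
M + S = -17639 + 68400 = 50761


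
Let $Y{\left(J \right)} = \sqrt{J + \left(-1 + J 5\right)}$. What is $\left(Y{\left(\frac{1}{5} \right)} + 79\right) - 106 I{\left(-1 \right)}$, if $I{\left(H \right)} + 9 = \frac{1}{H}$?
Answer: $1139 + \frac{\sqrt{5}}{5} \approx 1139.4$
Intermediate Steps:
$Y{\left(J \right)} = \sqrt{-1 + 6 J}$ ($Y{\left(J \right)} = \sqrt{J + \left(-1 + 5 J\right)} = \sqrt{-1 + 6 J}$)
$I{\left(H \right)} = -9 + \frac{1}{H}$
$\left(Y{\left(\frac{1}{5} \right)} + 79\right) - 106 I{\left(-1 \right)} = \left(\sqrt{-1 + \frac{6}{5}} + 79\right) - 106 \left(-9 + \frac{1}{-1}\right) = \left(\sqrt{-1 + 6 \cdot \frac{1}{5}} + 79\right) - 106 \left(-9 - 1\right) = \left(\sqrt{-1 + \frac{6}{5}} + 79\right) - -1060 = \left(\sqrt{\frac{1}{5}} + 79\right) + 1060 = \left(\frac{\sqrt{5}}{5} + 79\right) + 1060 = \left(79 + \frac{\sqrt{5}}{5}\right) + 1060 = 1139 + \frac{\sqrt{5}}{5}$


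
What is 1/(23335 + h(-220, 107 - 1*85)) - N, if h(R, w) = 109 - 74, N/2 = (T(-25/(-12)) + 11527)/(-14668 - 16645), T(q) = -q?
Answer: 269352959/365892405 ≈ 0.73615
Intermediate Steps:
N = -138299/187878 (N = 2*((-(-25)/(-12) + 11527)/(-14668 - 16645)) = 2*((-(-25)*(-1)/12 + 11527)/(-31313)) = 2*((-1*25/12 + 11527)*(-1/31313)) = 2*((-25/12 + 11527)*(-1/31313)) = 2*((138299/12)*(-1/31313)) = 2*(-138299/375756) = -138299/187878 ≈ -0.73611)
h(R, w) = 35
1/(23335 + h(-220, 107 - 1*85)) - N = 1/(23335 + 35) - 1*(-138299/187878) = 1/23370 + 138299/187878 = 269352959/365892405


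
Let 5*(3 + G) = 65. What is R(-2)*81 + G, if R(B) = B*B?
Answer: 334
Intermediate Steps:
G = 10 (G = -3 + (1/5)*65 = -3 + 13 = 10)
R(B) = B**2
R(-2)*81 + G = (-2)**2*81 + 10 = 4*81 + 10 = 324 + 10 = 334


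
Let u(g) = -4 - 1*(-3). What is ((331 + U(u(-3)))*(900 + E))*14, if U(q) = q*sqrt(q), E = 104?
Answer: 4652536 - 14056*I ≈ 4.6525e+6 - 14056.0*I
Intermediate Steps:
u(g) = -1 (u(g) = -4 + 3 = -1)
U(q) = q**(3/2)
((331 + U(u(-3)))*(900 + E))*14 = ((331 + (-1)**(3/2))*(900 + 104))*14 = ((331 - I)*1004)*14 = (332324 - 1004*I)*14 = 4652536 - 14056*I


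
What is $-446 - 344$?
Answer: $-790$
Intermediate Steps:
$-446 - 344 = -790$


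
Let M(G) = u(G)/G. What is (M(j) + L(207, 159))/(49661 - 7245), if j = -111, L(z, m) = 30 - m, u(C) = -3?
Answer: -1193/392348 ≈ -0.0030407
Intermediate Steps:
M(G) = -3/G
(M(j) + L(207, 159))/(49661 - 7245) = (-3/(-111) + (30 - 1*159))/(49661 - 7245) = (-3*(-1/111) + (30 - 159))/42416 = (1/37 - 129)*(1/42416) = -4772/37*1/42416 = -1193/392348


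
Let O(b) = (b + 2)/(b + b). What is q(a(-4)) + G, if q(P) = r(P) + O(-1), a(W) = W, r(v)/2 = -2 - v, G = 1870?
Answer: 3747/2 ≈ 1873.5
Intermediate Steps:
r(v) = -4 - 2*v (r(v) = 2*(-2 - v) = -4 - 2*v)
O(b) = (2 + b)/(2*b) (O(b) = (2 + b)/((2*b)) = (2 + b)*(1/(2*b)) = (2 + b)/(2*b))
q(P) = -9/2 - 2*P (q(P) = (-4 - 2*P) + (1/2)*(2 - 1)/(-1) = (-4 - 2*P) + (1/2)*(-1)*1 = (-4 - 2*P) - 1/2 = -9/2 - 2*P)
q(a(-4)) + G = (-9/2 - 2*(-4)) + 1870 = (-9/2 + 8) + 1870 = 7/2 + 1870 = 3747/2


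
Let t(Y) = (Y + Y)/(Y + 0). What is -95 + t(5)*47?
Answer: -1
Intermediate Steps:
t(Y) = 2 (t(Y) = (2*Y)/Y = 2)
-95 + t(5)*47 = -95 + 2*47 = -95 + 94 = -1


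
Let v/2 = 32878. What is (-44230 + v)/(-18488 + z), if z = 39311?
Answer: 21526/20823 ≈ 1.0338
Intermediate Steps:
v = 65756 (v = 2*32878 = 65756)
(-44230 + v)/(-18488 + z) = (-44230 + 65756)/(-18488 + 39311) = 21526/20823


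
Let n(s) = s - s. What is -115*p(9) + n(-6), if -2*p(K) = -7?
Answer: -805/2 ≈ -402.50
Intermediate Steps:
p(K) = 7/2 (p(K) = -1/2*(-7) = 7/2)
n(s) = 0
-115*p(9) + n(-6) = -115*7/2 + 0 = -805/2 + 0 = -805/2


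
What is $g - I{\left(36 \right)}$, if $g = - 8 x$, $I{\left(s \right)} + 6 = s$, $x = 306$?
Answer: $-2478$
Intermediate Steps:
$I{\left(s \right)} = -6 + s$
$g = -2448$ ($g = \left(-8\right) 306 = -2448$)
$g - I{\left(36 \right)} = -2448 - \left(-6 + 36\right) = -2448 - 30 = -2478$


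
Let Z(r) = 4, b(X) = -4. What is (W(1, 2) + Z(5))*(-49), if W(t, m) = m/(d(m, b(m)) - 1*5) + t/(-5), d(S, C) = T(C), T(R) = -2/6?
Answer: -6713/40 ≈ -167.82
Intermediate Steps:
T(R) = -1/3 (T(R) = -2*1/6 = -1/3)
d(S, C) = -1/3
W(t, m) = -3*m/16 - t/5 (W(t, m) = m/(-1/3 - 1*5) + t/(-5) = m/(-1/3 - 5) + t*(-1/5) = m/(-16/3) - t/5 = m*(-3/16) - t/5 = -3*m/16 - t/5)
(W(1, 2) + Z(5))*(-49) = ((-3/16*2 - 1/5*1) + 4)*(-49) = ((-3/8 - 1/5) + 4)*(-49) = (-23/40 + 4)*(-49) = (137/40)*(-49) = -6713/40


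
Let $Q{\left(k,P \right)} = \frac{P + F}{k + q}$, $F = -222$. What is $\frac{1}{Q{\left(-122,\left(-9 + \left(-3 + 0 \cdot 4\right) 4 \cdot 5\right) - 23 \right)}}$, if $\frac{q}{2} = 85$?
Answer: $- \frac{24}{157} \approx -0.15287$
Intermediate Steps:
$q = 170$ ($q = 2 \cdot 85 = 170$)
$Q{\left(k,P \right)} = \frac{-222 + P}{170 + k}$ ($Q{\left(k,P \right)} = \frac{P - 222}{k + 170} = \frac{-222 + P}{170 + k}$)
$\frac{1}{Q{\left(-122,\left(-9 + \left(-3 + 0 \cdot 4\right) 4 \cdot 5\right) - 23 \right)}} = \frac{1}{\frac{1}{170 - 122} \left(-222 + \left(\left(-9 + \left(-3 + 0 \cdot 4\right) 4 \cdot 5\right) - 23\right)\right)} = \frac{1}{\frac{1}{48} \left(-222 + \left(\left(-9 + \left(-3 + 0\right) 4 \cdot 5\right) - 23\right)\right)} = \frac{1}{\frac{1}{48} \left(-222 + \left(\left(-9 + \left(-3\right) 4 \cdot 5\right) - 23\right)\right)} = \frac{1}{\frac{1}{48} \left(-222 - 92\right)} = \frac{1}{\frac{1}{48} \left(-314\right)} = \frac{1}{- \frac{157}{24}} = - \frac{24}{157}$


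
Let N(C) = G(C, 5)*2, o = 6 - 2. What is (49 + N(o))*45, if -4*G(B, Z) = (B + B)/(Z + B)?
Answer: 2185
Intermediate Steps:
G(B, Z) = -B/(2*(B + Z)) (G(B, Z) = -(B + B)/(4*(Z + B)) = -2*B/(4*(B + Z)) = -B/(2*(B + Z)))
o = 4
N(C) = -2*C/(10 + 2*C) (N(C) = -C/(2*C + 2*5)*2 = -C/(2*C + 10)*2 = -C/(10 + 2*C)*2 = -2*C/(10 + 2*C))
(49 + N(o))*45 = (49 - 1*4/(5 + 4))*45 = (49 - 1*4/9)*45 = (49 - 1*4*⅑)*45 = (49 - 4/9)*45 = (437/9)*45 = 2185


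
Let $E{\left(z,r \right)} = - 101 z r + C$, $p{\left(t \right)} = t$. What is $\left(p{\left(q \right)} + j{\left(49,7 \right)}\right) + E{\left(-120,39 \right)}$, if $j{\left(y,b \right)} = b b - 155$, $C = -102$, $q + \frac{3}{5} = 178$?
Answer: $\frac{2363247}{5} \approx 4.7265 \cdot 10^{5}$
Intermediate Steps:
$q = \frac{887}{5}$ ($q = - \frac{3}{5} + 178 = \frac{887}{5} \approx 177.4$)
$j{\left(y,b \right)} = -155 + b^{2}$ ($j{\left(y,b \right)} = b^{2} - 155 = -155 + b^{2}$)
$E{\left(z,r \right)} = -102 - 101 r z$ ($E{\left(z,r \right)} = - 101 z r - 102 = - 101 r z - 102 = -102 - 101 r z$)
$\left(p{\left(q \right)} + j{\left(49,7 \right)}\right) + E{\left(-120,39 \right)} = \left(\frac{887}{5} - \left(155 - 7^{2}\right)\right) - \left(102 + 3939 \left(-120\right)\right) = \left(\frac{887}{5} + \left(-155 + 49\right)\right) + \left(-102 + 472680\right) = \left(\frac{887}{5} - 106\right) + 472578 = \frac{357}{5} + 472578 = \frac{2363247}{5}$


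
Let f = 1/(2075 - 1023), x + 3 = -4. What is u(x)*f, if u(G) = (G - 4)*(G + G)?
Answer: 77/526 ≈ 0.14639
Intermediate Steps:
x = -7 (x = -3 - 4 = -7)
f = 1/1052 ≈ 0.00095057
u(G) = 2*G*(-4 + G) (u(G) = (-4 + G)*(2*G) = 2*G*(-4 + G))
u(x)*f = (2*(-7)*(-4 - 7))*(1/1052) = (2*(-7)*(-11))*(1/1052) = 154*(1/1052) = 77/526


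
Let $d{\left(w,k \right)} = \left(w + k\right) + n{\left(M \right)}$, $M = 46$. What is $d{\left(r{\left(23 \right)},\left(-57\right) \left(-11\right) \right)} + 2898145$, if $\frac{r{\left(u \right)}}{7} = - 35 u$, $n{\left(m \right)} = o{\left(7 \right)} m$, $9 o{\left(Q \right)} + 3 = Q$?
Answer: $\frac{26038417}{9} \approx 2.8932 \cdot 10^{6}$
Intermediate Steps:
$o{\left(Q \right)} = - \frac{1}{3} + \frac{Q}{9}$
$n{\left(m \right)} = \frac{4 m}{9}$ ($n{\left(m \right)} = \left(- \frac{1}{3} + \frac{1}{9} \cdot 7\right) m = \left(- \frac{1}{3} + \frac{7}{9}\right) m = \frac{4 m}{9}$)
$r{\left(u \right)} = - 245 u$ ($r{\left(u \right)} = 7 \left(- 35 u\right) = - 245 u$)
$d{\left(w,k \right)} = \frac{184}{9} + k + w$ ($d{\left(w,k \right)} = \left(w + k\right) + \frac{4}{9} \cdot 46 = \left(k + w\right) + \frac{184}{9} = \frac{184}{9} + k + w$)
$d{\left(r{\left(23 \right)},\left(-57\right) \left(-11\right) \right)} + 2898145 = \left(\frac{184}{9} - -627 - 5635\right) + 2898145 = \left(\frac{184}{9} + 627 - 5635\right) + 2898145 = - \frac{44888}{9} + 2898145 = \frac{26038417}{9}$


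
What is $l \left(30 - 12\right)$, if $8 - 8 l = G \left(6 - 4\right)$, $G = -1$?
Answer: $\frac{45}{2} \approx 22.5$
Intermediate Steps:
$l = \frac{5}{4}$ ($l = 1 - \frac{\left(-1\right) \left(6 - 4\right)}{8} = 1 - \frac{\left(-1\right) 2}{8} = 1 - - \frac{1}{4} = 1 + \frac{1}{4} = \frac{5}{4} \approx 1.25$)
$l \left(30 - 12\right) = \frac{5 \left(30 - 12\right)}{4} = \frac{5}{4} \cdot 18 = \frac{45}{2}$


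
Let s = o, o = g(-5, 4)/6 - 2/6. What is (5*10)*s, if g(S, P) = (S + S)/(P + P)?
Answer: -325/12 ≈ -27.083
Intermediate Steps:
g(S, P) = S/P (g(S, P) = (2*S)/((2*P)) = (2*S)*(1/(2*P)) = S/P)
o = -13/24 (o = -5/4/6 - 2/6 = -5*¼*(⅙) - 2*⅙ = -5/4*⅙ - ⅓ = -5/24 - ⅓ = -13/24 ≈ -0.54167)
s = -13/24 ≈ -0.54167
(5*10)*s = (5*10)*(-13/24) = 50*(-13/24) = -325/12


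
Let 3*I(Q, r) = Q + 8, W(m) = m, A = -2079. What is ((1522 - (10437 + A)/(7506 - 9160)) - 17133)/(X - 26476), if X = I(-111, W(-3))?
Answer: 38718354/65772137 ≈ 0.58867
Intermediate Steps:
I(Q, r) = 8/3 + Q/3 (I(Q, r) = (Q + 8)/3 = (8 + Q)/3 = 8/3 + Q/3)
X = -103/3 (X = 8/3 + (⅓)*(-111) = 8/3 - 37 = -103/3 ≈ -34.333)
((1522 - (10437 + A)/(7506 - 9160)) - 17133)/(X - 26476) = ((1522 - (10437 - 2079)/(7506 - 9160)) - 17133)/(-103/3 - 26476) = ((1522 - 8358/(-1654)) - 17133)/(-79531/3) = ((1522 - 8358*(-1)/1654) - 17133)*(-3/79531) = ((1522 - 1*(-4179/827)) - 17133)*(-3/79531) = ((1522 + 4179/827) - 17133)*(-3/79531) = (1262873/827 - 17133)*(-3/79531) = -12906118/827*(-3/79531) = 38718354/65772137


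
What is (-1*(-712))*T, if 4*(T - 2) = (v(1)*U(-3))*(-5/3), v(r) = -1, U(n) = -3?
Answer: 534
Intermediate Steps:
T = ¾ (T = 2 + ((-1*(-3))*(-5/3))/4 = 2 + (3*(-5*⅓))/4 = 2 + (3*(-5/3))/4 = 2 + (¼)*(-5) = 2 - 5/4 = ¾ ≈ 0.75000)
(-1*(-712))*T = -1*(-712)*(¾) = 712*(¾) = 534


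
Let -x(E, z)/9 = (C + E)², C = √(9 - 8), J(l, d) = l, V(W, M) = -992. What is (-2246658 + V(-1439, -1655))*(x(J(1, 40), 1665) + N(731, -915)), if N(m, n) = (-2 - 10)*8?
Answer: 296689800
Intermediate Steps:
C = 1 (C = √1 = 1)
N(m, n) = -96 (N(m, n) = -12*8 = -96)
x(E, z) = -9*(1 + E)²
(-2246658 + V(-1439, -1655))*(x(J(1, 40), 1665) + N(731, -915)) = (-2246658 - 992)*(-9*(1 + 1)² - 96) = -2247650*(-9*2² - 96) = -2247650*(-9*4 - 96) = -2247650*(-36 - 96) = -2247650*(-132) = 296689800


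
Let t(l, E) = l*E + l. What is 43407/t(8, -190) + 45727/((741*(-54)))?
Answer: -4777849/160056 ≈ -29.851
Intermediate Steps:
t(l, E) = l + E*l (t(l, E) = E*l + l = l + E*l)
43407/t(8, -190) + 45727/((741*(-54))) = 43407/((8*(1 - 190))) + 45727/((741*(-54))) = 43407/((8*(-189))) + 45727/(-40014) = 43407/(-1512) + 45727*(-1/40014) = 43407*(-1/1512) - 45727/40014 = -689/24 - 45727/40014 = -4777849/160056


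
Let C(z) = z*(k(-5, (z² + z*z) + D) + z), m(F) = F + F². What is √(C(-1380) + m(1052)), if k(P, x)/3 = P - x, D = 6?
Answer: 12*√109524234 ≈ 1.2558e+5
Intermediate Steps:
k(P, x) = -3*x + 3*P (k(P, x) = 3*(P - x) = -3*x + 3*P)
C(z) = z*(-33 + z - 6*z²) (C(z) = z*((-3*((z² + z*z) + 6) + 3*(-5)) + z) = z*((-3*((z² + z²) + 6) - 15) + z) = z*((-3*(2*z² + 6) - 15) + z) = z*((-3*(6 + 2*z²) - 15) + z) = z*(((-18 - 6*z²) - 15) + z) = z*((-33 - 6*z²) + z) = z*(-33 + z - 6*z²))
√(C(-1380) + m(1052)) = √(-1380*(-33 - 1380 - 6*(-1380)²) + 1052*(1 + 1052)) = √(-1380*(-33 - 1380 - 6*1904400) + 1052*1053) = √(-1380*(-33 - 1380 - 11426400) + 1107756) = √(-1380*(-11427813) + 1107756) = √(15770381940 + 1107756) = √15771489696 = 12*√109524234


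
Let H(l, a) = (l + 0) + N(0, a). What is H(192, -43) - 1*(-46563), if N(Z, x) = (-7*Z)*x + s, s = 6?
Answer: 46761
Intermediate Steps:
N(Z, x) = 6 - 7*Z*x (N(Z, x) = (-7*Z)*x + 6 = -7*Z*x + 6 = 6 - 7*Z*x)
H(l, a) = 6 + l (H(l, a) = (l + 0) + (6 - 7*0*a) = l + (6 + 0) = l + 6 = 6 + l)
H(192, -43) - 1*(-46563) = (6 + 192) - 1*(-46563) = 198 + 46563 = 46761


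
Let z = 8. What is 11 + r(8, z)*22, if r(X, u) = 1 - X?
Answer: -143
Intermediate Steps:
11 + r(8, z)*22 = 11 + (1 - 1*8)*22 = 11 + (1 - 8)*22 = 11 - 7*22 = 11 - 154 = -143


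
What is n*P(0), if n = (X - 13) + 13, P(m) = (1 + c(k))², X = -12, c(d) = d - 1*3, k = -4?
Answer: -432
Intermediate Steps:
c(d) = -3 + d (c(d) = d - 3 = -3 + d)
P(m) = 36 (P(m) = (1 + (-3 - 4))² = (1 - 7)² = (-6)² = 36)
n = -12 (n = (-12 - 13) + 13 = -25 + 13 = -12)
n*P(0) = -12*36 = -432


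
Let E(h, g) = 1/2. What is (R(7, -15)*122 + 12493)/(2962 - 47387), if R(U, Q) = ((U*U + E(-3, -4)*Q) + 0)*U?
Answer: -47934/44425 ≈ -1.0790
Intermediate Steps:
E(h, g) = ½
R(U, Q) = U*(U² + Q/2) (R(U, Q) = ((U*U + Q/2) + 0)*U = ((U² + Q/2) + 0)*U = (U² + Q/2)*U = U*(U² + Q/2))
(R(7, -15)*122 + 12493)/(2962 - 47387) = ((7*(7² + (½)*(-15)))*122 + 12493)/(2962 - 47387) = ((7*(49 - 15/2))*122 + 12493)/(-44425) = ((7*(83/2))*122 + 12493)*(-1/44425) = ((581/2)*122 + 12493)*(-1/44425) = (35441 + 12493)*(-1/44425) = 47934*(-1/44425) = -47934/44425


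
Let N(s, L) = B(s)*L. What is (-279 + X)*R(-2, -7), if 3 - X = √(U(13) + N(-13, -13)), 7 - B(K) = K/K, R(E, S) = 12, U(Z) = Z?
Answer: -3312 - 12*I*√65 ≈ -3312.0 - 96.747*I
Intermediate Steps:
B(K) = 6 (B(K) = 7 - K/K = 7 - 1*1 = 7 - 1 = 6)
N(s, L) = 6*L
X = 3 - I*√65 (X = 3 - √(13 + 6*(-13)) = 3 - √(13 - 78) = 3 - √(-65) = 3 - I*√65 ≈ 3.0 - 8.0623*I)
(-279 + X)*R(-2, -7) = (-279 + (3 - I*√65))*12 = (-276 - I*√65)*12 = -3312 - 12*I*√65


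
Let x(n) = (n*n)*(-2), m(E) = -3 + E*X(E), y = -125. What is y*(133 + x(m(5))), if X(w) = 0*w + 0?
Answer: -14375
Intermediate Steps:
X(w) = 0 (X(w) = 0 + 0 = 0)
m(E) = -3 (m(E) = -3 + E*0 = -3 + 0 = -3)
x(n) = -2*n² (x(n) = n²*(-2) = -2*n²)
y*(133 + x(m(5))) = -125*(133 - 2*(-3)²) = -125*(133 - 2*9) = -125*(133 - 18) = -125*115 = -14375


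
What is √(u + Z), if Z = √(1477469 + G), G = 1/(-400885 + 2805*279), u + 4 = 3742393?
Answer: √(11128071907430100 + 54530*√4393284950609890)/54530 ≈ 1934.8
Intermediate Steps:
u = 3742389 (u = -4 + 3742393 = 3742389)
G = 1/381710 (G = 1/(-400885 + 782595) = 1/381710 ≈ 2.6198e-6)
Z = √4393284950609890/54530 (Z = √(1477469 + 1/381710) = √(563964691991/381710) = √4393284950609890/54530 ≈ 1215.5)
√(u + Z) = √(3742389 + √4393284950609890/54530)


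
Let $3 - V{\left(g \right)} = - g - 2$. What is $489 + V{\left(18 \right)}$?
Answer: $512$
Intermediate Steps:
$V{\left(g \right)} = 5 + g$ ($V{\left(g \right)} = 3 - \left(- g - 2\right) = 3 - \left(-2 - g\right) = 3 + \left(2 + g\right) = 5 + g$)
$489 + V{\left(18 \right)} = 489 + \left(5 + 18\right) = 489 + 23 = 512$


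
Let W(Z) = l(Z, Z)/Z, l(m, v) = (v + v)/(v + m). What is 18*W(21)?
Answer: 6/7 ≈ 0.85714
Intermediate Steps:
l(m, v) = 2*v/(m + v) (l(m, v) = (2*v)/(m + v) = 2*v/(m + v))
W(Z) = 1/Z (W(Z) = (2*Z/(Z + Z))/Z = (2*Z/((2*Z)))/Z = (2*Z*(1/(2*Z)))/Z = 1/Z)
18*W(21) = 18/21 = 18*(1/21) = 6/7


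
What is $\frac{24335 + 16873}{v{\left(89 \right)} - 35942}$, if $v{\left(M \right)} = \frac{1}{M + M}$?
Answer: $- \frac{7335024}{6397675} \approx -1.1465$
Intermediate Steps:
$v{\left(M \right)} = \frac{1}{2 M}$
$\frac{24335 + 16873}{v{\left(89 \right)} - 35942} = \frac{24335 + 16873}{\frac{1}{2 \cdot 89} - 35942} = \frac{41208}{\frac{1}{2} \cdot \frac{1}{89} - 35942} = \frac{41208}{\frac{1}{178} - 35942} = \frac{41208}{- \frac{6397675}{178}} = 41208 \left(- \frac{178}{6397675}\right) = - \frac{7335024}{6397675}$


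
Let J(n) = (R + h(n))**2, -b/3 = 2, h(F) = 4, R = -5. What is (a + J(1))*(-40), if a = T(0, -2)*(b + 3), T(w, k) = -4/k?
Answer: 200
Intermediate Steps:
b = -6 (b = -3*2 = -6)
J(n) = 1 (J(n) = (-5 + 4)**2 = (-1)**2 = 1)
a = -6 (a = (-4/(-2))*(-6 + 3) = -4*(-1/2)*(-3) = 2*(-3) = -6)
(a + J(1))*(-40) = (-6 + 1)*(-40) = -5*(-40) = 200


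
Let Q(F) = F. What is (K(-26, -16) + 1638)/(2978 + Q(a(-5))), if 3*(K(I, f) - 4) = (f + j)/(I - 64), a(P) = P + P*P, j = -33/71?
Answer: 31478309/57471660 ≈ 0.54772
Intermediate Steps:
j = -33/71 (j = -33*1/71 = -33/71 ≈ -0.46479)
a(P) = P + P²
K(I, f) = 4 + (-33/71 + f)/(3*(-64 + I)) (K(I, f) = 4 + ((f - 33/71)/(I - 64))/3 = 4 + ((-33/71 + f)/(-64 + I))/3 = 4 + (-33/71 + f)/(3*(-64 + I)))
(K(-26, -16) + 1638)/(2978 + Q(a(-5))) = ((-54561 + 71*(-16) + 852*(-26))/(213*(-64 - 26)) + 1638)/(2978 - 5*(1 - 5)) = ((1/213)*(-54561 - 1136 - 22152)/(-90) + 1638)/(2978 - 5*(-4)) = ((1/213)*(-1/90)*(-77849) + 1638)/(2978 + 20) = (77849/19170 + 1638)/2998 = (31478309/19170)*(1/2998) = 31478309/57471660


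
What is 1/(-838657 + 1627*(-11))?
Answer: -1/856554 ≈ -1.1675e-6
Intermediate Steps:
1/(-838657 + 1627*(-11)) = 1/(-838657 - 17897) = 1/(-856554) = -1/856554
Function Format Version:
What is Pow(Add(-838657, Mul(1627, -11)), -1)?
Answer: Rational(-1, 856554) ≈ -1.1675e-6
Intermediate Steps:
Pow(Add(-838657, Mul(1627, -11)), -1) = Pow(Add(-838657, -17897), -1) = Pow(-856554, -1) = Rational(-1, 856554)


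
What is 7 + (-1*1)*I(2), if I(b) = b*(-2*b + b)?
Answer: 11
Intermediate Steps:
I(b) = -b² (I(b) = b*(-b) = -b²)
7 + (-1*1)*I(2) = 7 + (-1*1)*(-1*2²) = 7 - (-1)*4 = 7 - 1*(-4) = 7 + 4 = 11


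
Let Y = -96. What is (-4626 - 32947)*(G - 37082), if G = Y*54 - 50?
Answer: 1589939068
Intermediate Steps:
G = -5234 (G = -96*54 - 50 = -5184 - 50 = -5234)
(-4626 - 32947)*(G - 37082) = (-4626 - 32947)*(-5234 - 37082) = -37573*(-42316) = 1589939068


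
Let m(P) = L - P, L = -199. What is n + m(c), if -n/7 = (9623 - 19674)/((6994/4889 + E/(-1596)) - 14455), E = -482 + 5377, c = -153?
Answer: -5737917140854/112802879251 ≈ -50.867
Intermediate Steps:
m(P) = -199 - P
E = 4895
n = -548984695308/112802879251 (n = -7*(9623 - 19674)/((6994/4889 + 4895/(-1596)) - 14455) = -(-70357)/((6994*(1/4889) + 4895*(-1/1596)) - 14455) = -(-70357)/((6994/4889 - 4895/1596) - 14455) = -(-70357)/(-12769231/7802844 - 14455) = -(-70357)/(-112802879251/7802844) = -(-70357)*(-7802844)/112802879251 = -7*78426385044/112802879251 = -548984695308/112802879251 ≈ -4.8668)
n + m(c) = -548984695308/112802879251 + (-199 - 1*(-153)) = -548984695308/112802879251 + (-199 + 153) = -548984695308/112802879251 - 46 = -5737917140854/112802879251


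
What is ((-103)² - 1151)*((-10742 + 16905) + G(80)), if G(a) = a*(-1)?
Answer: 57533014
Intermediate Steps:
G(a) = -a
((-103)² - 1151)*((-10742 + 16905) + G(80)) = ((-103)² - 1151)*((-10742 + 16905) - 1*80) = (10609 - 1151)*(6163 - 80) = 9458*6083 = 57533014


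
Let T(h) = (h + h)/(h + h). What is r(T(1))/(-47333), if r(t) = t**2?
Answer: -1/47333 ≈ -2.1127e-5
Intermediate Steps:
T(h) = 1 (T(h) = (2*h)/((2*h)) = (2*h)*(1/(2*h)) = 1)
r(T(1))/(-47333) = 1**2/(-47333) = 1*(-1/47333) = -1/47333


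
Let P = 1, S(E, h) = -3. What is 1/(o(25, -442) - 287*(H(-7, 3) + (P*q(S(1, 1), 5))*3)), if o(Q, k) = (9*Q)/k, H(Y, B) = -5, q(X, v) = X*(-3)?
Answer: -442/2791013 ≈ -0.00015837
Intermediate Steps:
q(X, v) = -3*X
o(Q, k) = 9*Q/k
1/(o(25, -442) - 287*(H(-7, 3) + (P*q(S(1, 1), 5))*3)) = 1/(9*25/(-442) - 287*(-5 + (1*(-3*(-3)))*3)) = 1/(9*25*(-1/442) - 287*(-5 + (1*9)*3)) = 1/(-225/442 - 287*(-5 + 9*3)) = 1/(-225/442 - 287*(-5 + 27)) = 1/(-225/442 - 287*22) = 1/(-225/442 - 6314) = 1/(-2791013/442) = -442/2791013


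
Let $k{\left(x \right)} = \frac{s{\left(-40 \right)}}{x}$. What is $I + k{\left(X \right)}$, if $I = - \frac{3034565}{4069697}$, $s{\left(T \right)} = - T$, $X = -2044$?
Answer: $- \frac{1591359685}{2079615167} \approx -0.76522$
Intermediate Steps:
$I = - \frac{3034565}{4069697}$ ($I = \left(-3034565\right) \frac{1}{4069697} = - \frac{3034565}{4069697} \approx -0.74565$)
$k{\left(x \right)} = \frac{40}{x}$ ($k{\left(x \right)} = \frac{\left(-1\right) \left(-40\right)}{x} = \frac{40}{x}$)
$I + k{\left(X \right)} = - \frac{3034565}{4069697} + \frac{40}{-2044} = - \frac{3034565}{4069697} + 40 \left(- \frac{1}{2044}\right) = - \frac{3034565}{4069697} - \frac{10}{511} = - \frac{1591359685}{2079615167}$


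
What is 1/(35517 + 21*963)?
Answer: 1/55740 ≈ 1.7940e-5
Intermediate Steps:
1/(35517 + 21*963) = 1/(35517 + 20223) = 1/55740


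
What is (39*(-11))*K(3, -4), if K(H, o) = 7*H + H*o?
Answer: -3861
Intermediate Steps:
(39*(-11))*K(3, -4) = (39*(-11))*(3*(7 - 4)) = -1287*3 = -429*9 = -3861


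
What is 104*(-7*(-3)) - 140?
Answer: 2044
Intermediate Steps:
104*(-7*(-3)) - 140 = 104*21 - 140 = 2184 - 140 = 2044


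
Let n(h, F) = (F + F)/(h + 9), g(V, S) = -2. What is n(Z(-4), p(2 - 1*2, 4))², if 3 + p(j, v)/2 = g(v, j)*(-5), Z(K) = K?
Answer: 784/25 ≈ 31.360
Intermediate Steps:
p(j, v) = 14 (p(j, v) = -6 + 2*(-2*(-5)) = -6 + 2*10 = -6 + 20 = 14)
n(h, F) = 2*F/(9 + h) (n(h, F) = (2*F)/(9 + h) = 2*F/(9 + h))
n(Z(-4), p(2 - 1*2, 4))² = (2*14/(9 - 4))² = (2*14/5)² = (2*14*(⅕))² = (28/5)² = 784/25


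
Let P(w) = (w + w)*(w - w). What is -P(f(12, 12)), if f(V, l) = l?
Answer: 0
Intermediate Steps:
P(w) = 0 (P(w) = (2*w)*0 = 0)
-P(f(12, 12)) = -1*0 = 0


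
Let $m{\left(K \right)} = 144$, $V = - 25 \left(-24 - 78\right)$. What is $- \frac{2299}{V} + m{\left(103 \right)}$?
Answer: $\frac{364901}{2550} \approx 143.1$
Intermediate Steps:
$V = 2550$ ($V = \left(-25\right) \left(-102\right) = 2550$)
$- \frac{2299}{V} + m{\left(103 \right)} = - \frac{2299}{2550} + 144 = \frac{364901}{2550}$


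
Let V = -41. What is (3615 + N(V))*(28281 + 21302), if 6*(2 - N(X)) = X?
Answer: 1078083169/6 ≈ 1.7968e+8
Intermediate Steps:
N(X) = 2 - X/6
(3615 + N(V))*(28281 + 21302) = (3615 + (2 - 1/6*(-41)))*(28281 + 21302) = (3615 + (2 + 41/6))*49583 = (3615 + 53/6)*49583 = (21743/6)*49583 = 1078083169/6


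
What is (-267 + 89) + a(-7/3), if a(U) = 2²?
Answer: -174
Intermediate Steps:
a(U) = 4
(-267 + 89) + a(-7/3) = (-267 + 89) + 4 = -178 + 4 = -174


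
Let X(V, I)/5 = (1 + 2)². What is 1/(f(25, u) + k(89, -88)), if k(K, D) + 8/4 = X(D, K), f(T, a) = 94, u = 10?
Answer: 1/137 ≈ 0.0072993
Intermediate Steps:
X(V, I) = 45 (X(V, I) = 5*(1 + 2)² = 5*3² = 5*9 = 45)
k(K, D) = 43 (k(K, D) = -2 + 45 = 43)
1/(f(25, u) + k(89, -88)) = 1/(94 + 43) = 1/137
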